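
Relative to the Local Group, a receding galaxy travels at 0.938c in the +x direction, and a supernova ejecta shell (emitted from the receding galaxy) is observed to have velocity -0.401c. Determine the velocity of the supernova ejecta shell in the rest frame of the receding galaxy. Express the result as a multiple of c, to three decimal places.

Invert the composition law: u' = (u − v)/(1 − uv/c²).
u' = (-0.401 − 0.938) / (1 − (-0.401)(0.938)) = -1.3390/1.3761 = -0.9730.

-0.973c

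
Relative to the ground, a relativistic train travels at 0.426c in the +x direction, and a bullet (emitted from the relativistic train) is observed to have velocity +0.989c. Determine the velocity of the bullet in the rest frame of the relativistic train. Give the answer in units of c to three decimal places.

Invert the composition law: u' = (u − v)/(1 − uv/c²).
u' = (0.989 − 0.426) / (1 − (0.989)(0.426)) = 0.5630/0.5787 = 0.9729.

+0.973c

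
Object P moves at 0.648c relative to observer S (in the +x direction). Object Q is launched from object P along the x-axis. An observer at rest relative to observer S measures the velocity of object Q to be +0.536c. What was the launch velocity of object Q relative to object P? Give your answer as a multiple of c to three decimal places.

-0.172c

Invert the composition law: u' = (u − v)/(1 − uv/c²).
u' = (0.536 − 0.648) / (1 − (0.536)(0.648)) = -0.1120/0.6527 = -0.1716.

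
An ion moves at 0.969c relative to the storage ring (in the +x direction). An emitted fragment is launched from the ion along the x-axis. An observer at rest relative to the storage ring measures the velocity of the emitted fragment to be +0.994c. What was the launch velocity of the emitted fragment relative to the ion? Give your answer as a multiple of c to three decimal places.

+0.679c

Invert the composition law: u' = (u − v)/(1 − uv/c²).
u' = (0.994 − 0.969) / (1 − (0.994)(0.969)) = 0.0250/0.0368 = 0.6791.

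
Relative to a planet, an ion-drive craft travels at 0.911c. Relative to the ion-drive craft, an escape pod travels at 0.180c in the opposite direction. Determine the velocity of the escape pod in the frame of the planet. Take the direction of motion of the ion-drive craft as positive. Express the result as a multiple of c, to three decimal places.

+0.874c

With v = 0.911 and u' = -0.180 (in units of c),
u = (u' + v)/(1 + u'v/c²):
u = (-0.180 + 0.911) / (1 + (-0.180)·0.911) = 0.7310/0.8360 = 0.8744
(Galilean addition would give +0.731c.)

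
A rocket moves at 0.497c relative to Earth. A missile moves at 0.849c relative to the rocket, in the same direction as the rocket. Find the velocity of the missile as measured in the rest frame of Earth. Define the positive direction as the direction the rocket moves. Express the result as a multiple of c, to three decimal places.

With v = 0.497 and u' = 0.849 (in units of c),
u = (u' + v)/(1 + u'v/c²):
u = (0.849 + 0.497) / (1 + 0.849·0.497) = 1.3460/1.4220 = 0.9466

0.947c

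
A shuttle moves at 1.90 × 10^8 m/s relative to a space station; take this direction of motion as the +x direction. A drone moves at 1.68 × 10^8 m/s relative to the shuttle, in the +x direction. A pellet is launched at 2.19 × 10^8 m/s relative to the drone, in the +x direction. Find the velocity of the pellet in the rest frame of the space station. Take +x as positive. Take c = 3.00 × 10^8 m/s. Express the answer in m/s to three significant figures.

Apply u = (u' + v)/(1 + u'v/c²) successively, working outward toward the space station.
(Dividing each given speed by c = 3.00 × 10^8 m/s to work in units of c.)
Start: velocity of the shuttle relative to the space station = 0.6333c.
Compose with the drone (u' = 0.560 in the shuttle frame): u_1 = (0.560 + 0.633) / (1 + 0.560·0.633) = 1.1933/1.3547 = 0.8809.
Compose with the pellet (u' = 0.730 in the drone frame): u_2 = (0.730 + 0.881) / (1 + 0.730·0.881) = 1.6109/1.6431 = 0.9804.
So u = 0.9804 × 3.00 × 10^8 m/s.

2.94 × 10^8 m/s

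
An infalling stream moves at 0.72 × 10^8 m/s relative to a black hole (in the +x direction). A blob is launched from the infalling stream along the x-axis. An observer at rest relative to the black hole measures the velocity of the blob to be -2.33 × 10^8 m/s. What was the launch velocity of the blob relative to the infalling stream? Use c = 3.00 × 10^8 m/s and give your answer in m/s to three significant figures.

v = 0.240c, u = -0.777c.
Invert the composition law: u' = (u − v)/(1 − uv/c²).
u' = (-0.777 − 0.240) / (1 − (-0.777)(0.240)) = -1.0167/1.1864 = -0.8569.
u' = -0.8569 × 3.00 × 10^8 m/s.

-2.57 × 10^8 m/s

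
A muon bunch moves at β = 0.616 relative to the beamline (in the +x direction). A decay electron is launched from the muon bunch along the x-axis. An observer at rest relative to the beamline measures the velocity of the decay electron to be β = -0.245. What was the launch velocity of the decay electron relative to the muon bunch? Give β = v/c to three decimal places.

β = -0.748

Invert the composition law: u' = (u − v)/(1 − uv/c²).
u' = (-0.245 − 0.616) / (1 − (-0.245)(0.616)) = -0.8610/1.1509 = -0.7481.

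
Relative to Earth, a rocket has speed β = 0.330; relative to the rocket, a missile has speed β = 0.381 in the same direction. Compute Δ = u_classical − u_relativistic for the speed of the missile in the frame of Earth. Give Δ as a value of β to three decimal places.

Δ = 0.079

Galilean: u_cl = 0.381 + 0.330 = 0.7110.
Relativistic: u_rel = (0.381 + 0.330) / (1 + 0.381·0.330) = 0.7110/1.1257 = 0.6316.
Δ = 0.7110 − 0.6316 = 0.0794.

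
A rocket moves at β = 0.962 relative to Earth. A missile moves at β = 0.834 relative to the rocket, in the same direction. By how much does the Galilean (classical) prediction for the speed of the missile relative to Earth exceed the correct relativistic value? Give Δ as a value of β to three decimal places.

Δ = 0.799

Galilean: u_cl = 0.834 + 0.962 = 1.7960.
Relativistic: u_rel = (0.834 + 0.962) / (1 + 0.834·0.962) = 1.7960/1.8023 = 0.9965.
Δ = 1.7960 − 0.9965 = 0.7995.
(The classical prediction exceeds c; the relativistic result does not.)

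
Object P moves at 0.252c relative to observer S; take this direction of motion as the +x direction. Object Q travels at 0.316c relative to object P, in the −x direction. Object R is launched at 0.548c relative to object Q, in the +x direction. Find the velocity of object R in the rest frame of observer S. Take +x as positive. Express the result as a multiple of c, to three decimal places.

+0.497c

Apply u = (u' + v)/(1 + u'v/c²) successively, working outward toward observer S.
Start: velocity of object P relative to observer S = 0.2520c.
Compose with object Q (u' = -0.316 in object P frame): u_1 = (-0.316 + 0.252) / (1 + (-0.316)·0.252) = -0.0640/0.9204 = -0.0695.
Compose with object R (u' = 0.548 in object Q frame): u_2 = (0.548 + (-0.070)) / (1 + 0.548·(-0.070)) = 0.4785/0.9619 = 0.4974.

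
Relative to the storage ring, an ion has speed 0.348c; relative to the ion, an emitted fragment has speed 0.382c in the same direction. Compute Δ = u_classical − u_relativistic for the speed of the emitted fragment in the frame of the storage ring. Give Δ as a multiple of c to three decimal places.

Δ = 0.086c

Galilean: u_cl = 0.382 + 0.348 = 0.7300.
Relativistic: u_rel = (0.382 + 0.348) / (1 + 0.382·0.348) = 0.7300/1.1329 = 0.6443.
Δ = 0.7300 − 0.6443 = 0.0857.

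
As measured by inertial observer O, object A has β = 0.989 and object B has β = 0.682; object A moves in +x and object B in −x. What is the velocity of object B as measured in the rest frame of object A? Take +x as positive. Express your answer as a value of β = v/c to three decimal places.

β_A = 0.989, β_B = -0.682.
Transform to A's frame with the inverse velocity-addition law: u' = (u − v)/(1 − uv/c²), taking u = β_B and v = β_A.
u' = (-0.682 − 0.989) / (1 − (0.989)(-0.682)) = -1.6710/1.6745 = -0.9979.

β = -0.998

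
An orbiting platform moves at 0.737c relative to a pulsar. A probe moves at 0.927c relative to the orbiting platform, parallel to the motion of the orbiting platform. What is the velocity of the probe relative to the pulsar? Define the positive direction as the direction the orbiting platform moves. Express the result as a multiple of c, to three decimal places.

0.989c

With v = 0.737 and u' = 0.927 (in units of c),
u = (u' + v)/(1 + u'v/c²):
u = (0.927 + 0.737) / (1 + 0.927·0.737) = 1.6640/1.6832 = 0.9886
(Galilean addition would give +1.664c, exceeding c.)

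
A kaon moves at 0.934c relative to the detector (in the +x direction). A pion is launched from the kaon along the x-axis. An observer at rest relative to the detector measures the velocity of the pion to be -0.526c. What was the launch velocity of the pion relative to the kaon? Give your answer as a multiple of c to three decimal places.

Invert the composition law: u' = (u − v)/(1 − uv/c²).
u' = (-0.526 − 0.934) / (1 − (-0.526)(0.934)) = -1.4600/1.4913 = -0.9790.

-0.979c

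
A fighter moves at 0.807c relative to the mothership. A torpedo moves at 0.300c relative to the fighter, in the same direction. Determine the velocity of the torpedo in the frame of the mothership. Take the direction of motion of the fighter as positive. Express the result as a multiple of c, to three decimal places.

0.891c

With v = 0.807 and u' = 0.300 (in units of c),
u = (u' + v)/(1 + u'v/c²):
u = (0.300 + 0.807) / (1 + 0.300·0.807) = 1.1070/1.2421 = 0.8912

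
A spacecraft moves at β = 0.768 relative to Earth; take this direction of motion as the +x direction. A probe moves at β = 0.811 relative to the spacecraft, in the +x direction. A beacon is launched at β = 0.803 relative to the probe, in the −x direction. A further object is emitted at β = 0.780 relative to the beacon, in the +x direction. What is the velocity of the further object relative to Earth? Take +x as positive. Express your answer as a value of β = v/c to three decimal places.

β = +0.969

Apply u = (u' + v)/(1 + u'v/c²) successively, working outward toward Earth.
Start: velocity of the spacecraft relative to Earth = 0.7680c.
Compose with the probe (u' = 0.811 in the spacecraft frame): u_1 = (0.811 + 0.768) / (1 + 0.811·0.768) = 1.5790/1.6228 = 0.9730.
Compose with the beacon (u' = -0.803 in the probe frame): u_2 = (-0.803 + 0.973) / (1 + (-0.803)·0.973) = 0.1700/0.2187 = 0.7772.
Compose with the further object (u' = 0.780 in the beacon frame): u_3 = (0.780 + 0.777) / (1 + 0.780·0.777) = 1.5572/1.6063 = 0.9695.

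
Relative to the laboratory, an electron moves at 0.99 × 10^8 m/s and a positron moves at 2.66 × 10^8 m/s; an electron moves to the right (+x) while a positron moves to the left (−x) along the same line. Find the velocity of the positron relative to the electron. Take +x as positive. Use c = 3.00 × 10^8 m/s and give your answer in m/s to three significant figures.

-2.82 × 10^8 m/s

β_A = 0.330, β_B = -0.887 (dividing each by c = 3.00 × 10^8 m/s).
Transform to A's frame with the inverse velocity-addition law: u' = (u − v)/(1 − uv/c²), taking u = β_B and v = β_A.
u' = (-0.887 − 0.330) / (1 − (0.330)(-0.887)) = -1.2167/1.2926 = -0.9413.
u' = -0.9413 × 3.00 × 10^8 m/s.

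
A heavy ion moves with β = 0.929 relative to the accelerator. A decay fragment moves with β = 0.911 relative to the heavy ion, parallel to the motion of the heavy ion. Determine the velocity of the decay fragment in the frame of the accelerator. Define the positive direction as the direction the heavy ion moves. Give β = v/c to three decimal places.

With v = 0.929 and u' = 0.911 (in units of c),
u = (u' + v)/(1 + u'v/c²):
u = (0.911 + 0.929) / (1 + 0.911·0.929) = 1.8400/1.8463 = 0.9966
(Galilean addition would give +1.840c, exceeding c.)

β = 0.997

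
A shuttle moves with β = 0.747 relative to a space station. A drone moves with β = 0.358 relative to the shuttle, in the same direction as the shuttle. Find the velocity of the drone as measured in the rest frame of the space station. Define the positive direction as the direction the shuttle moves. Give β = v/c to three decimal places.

With v = 0.747 and u' = 0.358 (in units of c),
u = (u' + v)/(1 + u'v/c²):
u = (0.358 + 0.747) / (1 + 0.358·0.747) = 1.1050/1.2674 = 0.8718
(Galilean addition would give +1.105c, exceeding c.)

β = 0.872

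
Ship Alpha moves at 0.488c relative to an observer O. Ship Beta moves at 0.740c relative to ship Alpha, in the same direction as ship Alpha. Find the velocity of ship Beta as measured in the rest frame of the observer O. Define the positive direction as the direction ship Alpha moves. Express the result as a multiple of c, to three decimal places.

0.902c

With v = 0.488 and u' = 0.740 (in units of c),
u = (u' + v)/(1 + u'v/c²):
u = (0.740 + 0.488) / (1 + 0.740·0.488) = 1.2280/1.3611 = 0.9022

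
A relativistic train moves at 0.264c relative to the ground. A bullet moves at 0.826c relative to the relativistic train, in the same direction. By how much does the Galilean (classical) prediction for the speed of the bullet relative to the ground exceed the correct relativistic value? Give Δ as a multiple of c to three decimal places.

Galilean: u_cl = 0.826 + 0.264 = 1.0900.
Relativistic: u_rel = (0.826 + 0.264) / (1 + 0.826·0.264) = 1.0900/1.2181 = 0.8949.
Δ = 1.0900 − 0.8949 = 0.1951.
(The classical prediction exceeds c; the relativistic result does not.)

Δ = 0.195c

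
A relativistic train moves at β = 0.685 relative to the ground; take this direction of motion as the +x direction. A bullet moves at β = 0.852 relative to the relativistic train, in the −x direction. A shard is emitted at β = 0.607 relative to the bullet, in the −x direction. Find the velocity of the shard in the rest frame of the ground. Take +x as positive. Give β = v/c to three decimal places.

β = -0.811

Apply u = (u' + v)/(1 + u'v/c²) successively, working outward toward the ground.
Start: velocity of the relativistic train relative to the ground = 0.6850c.
Compose with the bullet (u' = -0.852 in the relativistic train frame): u_1 = (-0.852 + 0.685) / (1 + (-0.852)·0.685) = -0.1670/0.4164 = -0.4011.
Compose with the shard (u' = -0.607 in the bullet frame): u_2 = (-0.607 + (-0.401)) / (1 + (-0.607)·(-0.401)) = -1.0081/1.2435 = -0.8107.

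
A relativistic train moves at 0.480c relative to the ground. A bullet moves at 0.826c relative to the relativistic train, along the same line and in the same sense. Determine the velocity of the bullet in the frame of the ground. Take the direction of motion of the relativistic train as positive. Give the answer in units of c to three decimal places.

With v = 0.480 and u' = 0.826 (in units of c),
u = (u' + v)/(1 + u'v/c²):
u = (0.826 + 0.480) / (1 + 0.826·0.480) = 1.3060/1.3965 = 0.9352
(Galilean addition would give +1.306c, exceeding c.)

0.935c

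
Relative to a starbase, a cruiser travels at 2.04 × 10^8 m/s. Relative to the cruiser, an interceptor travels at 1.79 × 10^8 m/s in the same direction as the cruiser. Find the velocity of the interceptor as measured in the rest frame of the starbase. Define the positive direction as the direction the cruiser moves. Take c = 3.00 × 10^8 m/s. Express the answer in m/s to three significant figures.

2.72 × 10^8 m/s

In units of c (dividing by 3.00 × 10^8 m/s): v = 0.680, u' = 0.597.
u = (u' + v)/(1 + u'v/c²):
u = (0.597 + 0.680) / (1 + 0.597·0.680) = 1.2767/1.4057 = 0.9082
Converting back: u = 0.9082 × 3.00 × 10^8 m/s.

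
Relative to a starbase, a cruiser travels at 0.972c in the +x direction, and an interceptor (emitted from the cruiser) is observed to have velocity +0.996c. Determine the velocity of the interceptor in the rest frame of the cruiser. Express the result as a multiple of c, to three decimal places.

Invert the composition law: u' = (u − v)/(1 − uv/c²).
u' = (0.996 − 0.972) / (1 − (0.996)(0.972)) = 0.0240/0.0319 = 0.7526.

+0.753c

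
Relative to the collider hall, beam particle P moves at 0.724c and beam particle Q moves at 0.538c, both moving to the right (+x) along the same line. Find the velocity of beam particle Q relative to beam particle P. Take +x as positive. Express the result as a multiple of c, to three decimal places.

-0.305c

β_A = 0.724, β_B = 0.538.
Transform to A's frame with the inverse velocity-addition law: u' = (u − v)/(1 − uv/c²), taking u = β_B and v = β_A.
u' = (0.538 − 0.724) / (1 − (0.724)(0.538)) = -0.1860/0.6105 = -0.3047.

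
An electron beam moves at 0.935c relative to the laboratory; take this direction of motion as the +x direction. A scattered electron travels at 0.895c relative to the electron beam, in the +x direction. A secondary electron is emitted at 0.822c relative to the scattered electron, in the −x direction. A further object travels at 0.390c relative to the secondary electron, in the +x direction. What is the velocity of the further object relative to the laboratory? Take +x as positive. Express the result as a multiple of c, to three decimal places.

Apply u = (u' + v)/(1 + u'v/c²) successively, working outward toward the laboratory.
Start: velocity of the electron beam relative to the laboratory = 0.9350c.
Compose with the scattered electron (u' = 0.895 in the electron beam frame): u_1 = (0.895 + 0.935) / (1 + 0.895·0.935) = 1.8300/1.8368 = 0.9963.
Compose with the secondary electron (u' = -0.822 in the scattered electron frame): u_2 = (-0.822 + 0.996) / (1 + (-0.822)·0.996) = 0.1743/0.1811 = 0.9626.
Compose with the further object (u' = 0.390 in the secondary electron frame): u_3 = (0.390 + 0.963) / (1 + 0.390·0.963) = 1.3526/1.3754 = 0.9834.

+0.983c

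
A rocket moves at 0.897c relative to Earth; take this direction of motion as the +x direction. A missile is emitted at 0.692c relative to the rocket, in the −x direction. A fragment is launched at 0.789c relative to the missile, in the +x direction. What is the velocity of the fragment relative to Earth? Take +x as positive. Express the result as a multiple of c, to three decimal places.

+0.932c

Apply u = (u' + v)/(1 + u'v/c²) successively, working outward toward Earth.
Start: velocity of the rocket relative to Earth = 0.8970c.
Compose with the missile (u' = -0.692 in the rocket frame): u_1 = (-0.692 + 0.897) / (1 + (-0.692)·0.897) = 0.2050/0.3793 = 0.5405.
Compose with the fragment (u' = 0.789 in the missile frame): u_2 = (0.789 + 0.541) / (1 + 0.789·0.541) = 1.3295/1.4265 = 0.9320.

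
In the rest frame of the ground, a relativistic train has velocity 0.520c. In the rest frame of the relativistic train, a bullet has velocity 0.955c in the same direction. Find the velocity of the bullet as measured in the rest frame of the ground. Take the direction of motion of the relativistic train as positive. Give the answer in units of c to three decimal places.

0.986c

With v = 0.520 and u' = 0.955 (in units of c),
u = (u' + v)/(1 + u'v/c²):
u = (0.955 + 0.520) / (1 + 0.955·0.520) = 1.4750/1.4966 = 0.9856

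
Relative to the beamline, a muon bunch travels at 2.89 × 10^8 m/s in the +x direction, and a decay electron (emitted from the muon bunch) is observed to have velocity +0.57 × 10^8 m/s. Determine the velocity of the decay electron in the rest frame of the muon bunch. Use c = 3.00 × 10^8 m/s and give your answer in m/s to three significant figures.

-2.84 × 10^8 m/s

v = 0.963c, u = 0.190c.
Invert the composition law: u' = (u − v)/(1 − uv/c²).
u' = (0.190 − 0.963) / (1 − (0.190)(0.963)) = -0.7733/0.8170 = -0.9466.
u' = -0.9466 × 3.00 × 10^8 m/s.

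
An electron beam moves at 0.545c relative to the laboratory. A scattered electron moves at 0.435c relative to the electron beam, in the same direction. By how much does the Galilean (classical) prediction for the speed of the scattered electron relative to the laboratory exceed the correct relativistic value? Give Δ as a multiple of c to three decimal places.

Galilean: u_cl = 0.435 + 0.545 = 0.9800.
Relativistic: u_rel = (0.435 + 0.545) / (1 + 0.435·0.545) = 0.9800/1.2371 = 0.7922.
Δ = 0.9800 − 0.7922 = 0.1878.

Δ = 0.188c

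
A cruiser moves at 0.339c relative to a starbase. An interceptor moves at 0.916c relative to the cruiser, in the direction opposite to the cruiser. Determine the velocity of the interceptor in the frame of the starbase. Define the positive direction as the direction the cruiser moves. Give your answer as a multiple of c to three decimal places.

-0.837c

With v = 0.339 and u' = -0.916 (in units of c),
u = (u' + v)/(1 + u'v/c²):
u = (-0.916 + 0.339) / (1 + (-0.916)·0.339) = -0.5770/0.6895 = -0.8369
(Galilean addition would give -0.577c.)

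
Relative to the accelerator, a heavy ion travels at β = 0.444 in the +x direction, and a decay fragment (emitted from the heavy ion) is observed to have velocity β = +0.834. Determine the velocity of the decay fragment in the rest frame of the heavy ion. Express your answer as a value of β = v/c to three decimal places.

β = +0.619

Invert the composition law: u' = (u − v)/(1 − uv/c²).
u' = (0.834 − 0.444) / (1 − (0.834)(0.444)) = 0.3900/0.6297 = 0.6193.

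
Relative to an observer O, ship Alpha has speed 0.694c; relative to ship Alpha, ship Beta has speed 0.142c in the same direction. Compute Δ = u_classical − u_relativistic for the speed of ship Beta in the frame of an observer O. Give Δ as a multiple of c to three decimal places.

Δ = 0.075c

Galilean: u_cl = 0.142 + 0.694 = 0.8360.
Relativistic: u_rel = (0.142 + 0.694) / (1 + 0.142·0.694) = 0.8360/1.0985 = 0.7610.
Δ = 0.8360 − 0.7610 = 0.0750.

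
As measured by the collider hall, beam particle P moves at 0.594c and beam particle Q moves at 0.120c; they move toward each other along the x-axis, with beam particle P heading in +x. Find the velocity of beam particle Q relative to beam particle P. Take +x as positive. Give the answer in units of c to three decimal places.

β_A = 0.594, β_B = -0.120.
Transform to A's frame with the inverse velocity-addition law: u' = (u − v)/(1 − uv/c²), taking u = β_B and v = β_A.
u' = (-0.120 − 0.594) / (1 − (0.594)(-0.120)) = -0.7140/1.0713 = -0.6665.

-0.666c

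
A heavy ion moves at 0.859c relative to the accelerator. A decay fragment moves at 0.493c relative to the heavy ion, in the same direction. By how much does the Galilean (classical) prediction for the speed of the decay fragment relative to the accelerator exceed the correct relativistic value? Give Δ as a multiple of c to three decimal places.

Δ = 0.402c

Galilean: u_cl = 0.493 + 0.859 = 1.3520.
Relativistic: u_rel = (0.493 + 0.859) / (1 + 0.493·0.859) = 1.3520/1.4235 = 0.9498.
Δ = 1.3520 − 0.9498 = 0.4022.
(The classical prediction exceeds c; the relativistic result does not.)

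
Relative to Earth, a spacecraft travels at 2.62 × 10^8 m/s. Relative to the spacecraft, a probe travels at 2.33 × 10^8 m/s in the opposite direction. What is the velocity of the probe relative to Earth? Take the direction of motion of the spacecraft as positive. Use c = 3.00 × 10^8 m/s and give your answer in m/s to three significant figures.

+9.01 × 10^7 m/s

In units of c (dividing by 3.00 × 10^8 m/s): v = 0.873, u' = -0.777.
u = (u' + v)/(1 + u'v/c²):
u = (-0.777 + 0.873) / (1 + (-0.777)·0.873) = 0.0967/0.3217 = 0.3005
Converting back: u = 0.3005 × 3.00 × 10^8 m/s.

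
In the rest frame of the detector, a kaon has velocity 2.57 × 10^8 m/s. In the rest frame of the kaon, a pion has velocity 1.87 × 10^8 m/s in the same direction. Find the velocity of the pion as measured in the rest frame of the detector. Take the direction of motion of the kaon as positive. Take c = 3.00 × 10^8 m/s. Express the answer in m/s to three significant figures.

In units of c (dividing by 3.00 × 10^8 m/s): v = 0.857, u' = 0.623.
u = (u' + v)/(1 + u'v/c²):
u = (0.623 + 0.857) / (1 + 0.623·0.857) = 1.4800/1.5340 = 0.9648
Converting back: u = 0.9648 × 3.00 × 10^8 m/s.

2.89 × 10^8 m/s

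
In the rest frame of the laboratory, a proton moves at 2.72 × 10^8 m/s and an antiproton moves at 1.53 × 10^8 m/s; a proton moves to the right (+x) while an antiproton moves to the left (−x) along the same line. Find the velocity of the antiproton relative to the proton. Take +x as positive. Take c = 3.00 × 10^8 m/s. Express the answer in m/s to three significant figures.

β_A = 0.907, β_B = -0.510 (dividing each by c = 3.00 × 10^8 m/s).
Transform to A's frame with the inverse velocity-addition law: u' = (u − v)/(1 − uv/c²), taking u = β_B and v = β_A.
u' = (-0.510 − 0.907) / (1 − (0.907)(-0.510)) = -1.4167/1.4624 = -0.9687.
u' = -0.9687 × 3.00 × 10^8 m/s.

-2.91 × 10^8 m/s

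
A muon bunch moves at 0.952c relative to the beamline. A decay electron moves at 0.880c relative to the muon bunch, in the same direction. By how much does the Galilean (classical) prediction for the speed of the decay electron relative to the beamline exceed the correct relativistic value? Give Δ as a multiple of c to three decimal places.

Galilean: u_cl = 0.880 + 0.952 = 1.8320.
Relativistic: u_rel = (0.880 + 0.952) / (1 + 0.880·0.952) = 1.8320/1.8378 = 0.9969.
Δ = 1.8320 − 0.9969 = 0.8351.
(The classical prediction exceeds c; the relativistic result does not.)

Δ = 0.835c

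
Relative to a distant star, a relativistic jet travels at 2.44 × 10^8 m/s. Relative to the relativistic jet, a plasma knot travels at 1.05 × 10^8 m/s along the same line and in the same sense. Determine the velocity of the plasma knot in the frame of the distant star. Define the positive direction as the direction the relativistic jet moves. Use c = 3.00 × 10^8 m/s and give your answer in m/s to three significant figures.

2.72 × 10^8 m/s

In units of c (dividing by 3.00 × 10^8 m/s): v = 0.813, u' = 0.350.
u = (u' + v)/(1 + u'v/c²):
u = (0.350 + 0.813) / (1 + 0.350·0.813) = 1.1633/1.2847 = 0.9056
Converting back: u = 0.9056 × 3.00 × 10^8 m/s.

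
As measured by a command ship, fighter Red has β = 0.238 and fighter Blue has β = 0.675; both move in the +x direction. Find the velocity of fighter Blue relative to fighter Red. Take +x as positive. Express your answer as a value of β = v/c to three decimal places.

β_A = 0.238, β_B = 0.675.
Transform to A's frame with the inverse velocity-addition law: u' = (u − v)/(1 − uv/c²), taking u = β_B and v = β_A.
u' = (0.675 − 0.238) / (1 − (0.238)(0.675)) = 0.4370/0.8394 = 0.5206.

β = +0.521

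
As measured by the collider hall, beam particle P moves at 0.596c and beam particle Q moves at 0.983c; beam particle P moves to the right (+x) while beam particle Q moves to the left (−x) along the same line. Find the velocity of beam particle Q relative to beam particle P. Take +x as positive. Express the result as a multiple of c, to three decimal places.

β_A = 0.596, β_B = -0.983.
Transform to A's frame with the inverse velocity-addition law: u' = (u − v)/(1 − uv/c²), taking u = β_B and v = β_A.
u' = (-0.983 − 0.596) / (1 − (0.596)(-0.983)) = -1.5790/1.5859 = -0.9957.

-0.996c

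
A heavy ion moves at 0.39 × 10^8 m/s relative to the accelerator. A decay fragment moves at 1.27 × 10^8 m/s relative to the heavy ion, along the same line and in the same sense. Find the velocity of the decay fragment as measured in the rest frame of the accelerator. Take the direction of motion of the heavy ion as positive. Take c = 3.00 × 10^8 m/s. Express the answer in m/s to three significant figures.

In units of c (dividing by 3.00 × 10^8 m/s): v = 0.130, u' = 0.423.
u = (u' + v)/(1 + u'v/c²):
u = (0.423 + 0.130) / (1 + 0.423·0.130) = 0.5533/1.0550 = 0.5245
(Galilean addition would give +0.553c.)
Converting back: u = 0.5245 × 3.00 × 10^8 m/s.

1.57 × 10^8 m/s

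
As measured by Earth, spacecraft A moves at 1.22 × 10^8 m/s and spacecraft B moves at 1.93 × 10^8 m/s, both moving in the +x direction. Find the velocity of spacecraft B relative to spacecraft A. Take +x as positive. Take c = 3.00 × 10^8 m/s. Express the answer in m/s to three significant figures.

β_A = 0.407, β_B = 0.643 (dividing each by c = 3.00 × 10^8 m/s).
Transform to A's frame with the inverse velocity-addition law: u' = (u − v)/(1 − uv/c²), taking u = β_B and v = β_A.
u' = (0.643 − 0.407) / (1 − (0.407)(0.643)) = 0.2367/0.7384 = 0.3205.
u' = 0.3205 × 3.00 × 10^8 m/s.

+9.62 × 10^7 m/s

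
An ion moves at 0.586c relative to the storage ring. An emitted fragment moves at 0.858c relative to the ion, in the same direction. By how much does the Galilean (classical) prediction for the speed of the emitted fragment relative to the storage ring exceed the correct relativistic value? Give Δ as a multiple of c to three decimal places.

Δ = 0.483c

Galilean: u_cl = 0.858 + 0.586 = 1.4440.
Relativistic: u_rel = (0.858 + 0.586) / (1 + 0.858·0.586) = 1.4440/1.5028 = 0.9609.
Δ = 1.4440 − 0.9609 = 0.4831.
(The classical prediction exceeds c; the relativistic result does not.)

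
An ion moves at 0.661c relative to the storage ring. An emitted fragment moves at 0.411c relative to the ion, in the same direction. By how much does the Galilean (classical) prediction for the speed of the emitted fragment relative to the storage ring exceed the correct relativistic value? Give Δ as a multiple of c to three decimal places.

Δ = 0.229c

Galilean: u_cl = 0.411 + 0.661 = 1.0720.
Relativistic: u_rel = (0.411 + 0.661) / (1 + 0.411·0.661) = 1.0720/1.2717 = 0.8430.
Δ = 1.0720 − 0.8430 = 0.2290.
(The classical prediction exceeds c; the relativistic result does not.)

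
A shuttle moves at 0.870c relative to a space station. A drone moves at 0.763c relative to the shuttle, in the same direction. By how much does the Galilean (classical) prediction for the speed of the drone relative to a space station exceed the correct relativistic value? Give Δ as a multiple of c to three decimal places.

Δ = 0.652c

Galilean: u_cl = 0.763 + 0.870 = 1.6330.
Relativistic: u_rel = (0.763 + 0.870) / (1 + 0.763·0.870) = 1.6330/1.6638 = 0.9815.
Δ = 1.6330 − 0.9815 = 0.6515.
(The classical prediction exceeds c; the relativistic result does not.)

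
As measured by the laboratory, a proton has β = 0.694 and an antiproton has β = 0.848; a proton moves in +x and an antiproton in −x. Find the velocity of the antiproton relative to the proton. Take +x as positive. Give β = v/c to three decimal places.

β = -0.971

β_A = 0.694, β_B = -0.848.
Transform to A's frame with the inverse velocity-addition law: u' = (u − v)/(1 − uv/c²), taking u = β_B and v = β_A.
u' = (-0.848 − 0.694) / (1 − (0.694)(-0.848)) = -1.5420/1.5885 = -0.9707.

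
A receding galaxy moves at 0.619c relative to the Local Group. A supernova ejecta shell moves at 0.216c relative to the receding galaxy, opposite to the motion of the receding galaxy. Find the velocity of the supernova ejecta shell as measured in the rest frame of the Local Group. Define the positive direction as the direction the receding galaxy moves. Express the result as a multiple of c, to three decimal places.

+0.465c

With v = 0.619 and u' = -0.216 (in units of c),
u = (u' + v)/(1 + u'v/c²):
u = (-0.216 + 0.619) / (1 + (-0.216)·0.619) = 0.4030/0.8663 = 0.4652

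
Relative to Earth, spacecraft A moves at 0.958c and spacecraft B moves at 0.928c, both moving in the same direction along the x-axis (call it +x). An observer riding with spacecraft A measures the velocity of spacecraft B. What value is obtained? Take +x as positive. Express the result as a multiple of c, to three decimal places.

-0.270c

β_A = 0.958, β_B = 0.928.
Transform to A's frame with the inverse velocity-addition law: u' = (u − v)/(1 − uv/c²), taking u = β_B and v = β_A.
u' = (0.928 − 0.958) / (1 − (0.958)(0.928)) = -0.0300/0.1110 = -0.2703.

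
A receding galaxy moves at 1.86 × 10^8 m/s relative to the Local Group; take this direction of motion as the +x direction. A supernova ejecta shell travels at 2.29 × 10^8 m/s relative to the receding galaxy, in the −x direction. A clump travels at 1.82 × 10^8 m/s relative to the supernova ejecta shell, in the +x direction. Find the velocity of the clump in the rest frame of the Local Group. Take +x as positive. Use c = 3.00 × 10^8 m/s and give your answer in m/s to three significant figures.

+1.20 × 10^8 m/s

Apply u = (u' + v)/(1 + u'v/c²) successively, working outward toward the Local Group.
(Dividing each given speed by c = 3.00 × 10^8 m/s to work in units of c.)
Start: velocity of the receding galaxy relative to the Local Group = 0.6200c.
Compose with the supernova ejecta shell (u' = -0.763 in the receding galaxy frame): u_1 = (-0.763 + 0.620) / (1 + (-0.763)·0.620) = -0.1433/0.5267 = -0.2721.
Compose with the clump (u' = 0.607 in the supernova ejecta shell frame): u_2 = (0.607 + (-0.272)) / (1 + 0.607·(-0.272)) = 0.3345/0.8349 = 0.4007.
So u = 0.4007 × 3.00 × 10^8 m/s.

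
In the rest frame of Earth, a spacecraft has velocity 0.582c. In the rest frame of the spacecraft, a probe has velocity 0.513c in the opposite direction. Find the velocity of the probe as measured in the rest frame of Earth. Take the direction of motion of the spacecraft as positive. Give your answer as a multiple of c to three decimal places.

With v = 0.582 and u' = -0.513 (in units of c),
u = (u' + v)/(1 + u'v/c²):
u = (-0.513 + 0.582) / (1 + (-0.513)·0.582) = 0.0690/0.7014 = 0.0984
(Galilean addition would give +0.069c.)

+0.098c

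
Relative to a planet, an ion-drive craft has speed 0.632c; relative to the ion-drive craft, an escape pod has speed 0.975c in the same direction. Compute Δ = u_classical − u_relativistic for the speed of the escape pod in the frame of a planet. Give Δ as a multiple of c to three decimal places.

Δ = 0.613c

Galilean: u_cl = 0.975 + 0.632 = 1.6070.
Relativistic: u_rel = (0.975 + 0.632) / (1 + 0.975·0.632) = 1.6070/1.6162 = 0.9943.
Δ = 1.6070 − 0.9943 = 0.6127.
(The classical prediction exceeds c; the relativistic result does not.)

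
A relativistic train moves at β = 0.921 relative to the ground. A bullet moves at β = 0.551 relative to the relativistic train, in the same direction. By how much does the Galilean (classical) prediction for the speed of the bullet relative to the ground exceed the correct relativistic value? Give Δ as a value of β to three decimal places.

Galilean: u_cl = 0.551 + 0.921 = 1.4720.
Relativistic: u_rel = (0.551 + 0.921) / (1 + 0.551·0.921) = 1.4720/1.5075 = 0.9765.
Δ = 1.4720 − 0.9765 = 0.4955.
(The classical prediction exceeds c; the relativistic result does not.)

Δ = 0.496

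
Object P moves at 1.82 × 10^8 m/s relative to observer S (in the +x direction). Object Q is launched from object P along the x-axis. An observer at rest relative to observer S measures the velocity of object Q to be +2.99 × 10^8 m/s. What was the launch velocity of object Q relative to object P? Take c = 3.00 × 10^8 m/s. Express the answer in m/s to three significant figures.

v = 0.607c, u = 0.997c.
Invert the composition law: u' = (u − v)/(1 − uv/c²).
u' = (0.997 − 0.607) / (1 − (0.997)(0.607)) = 0.3900/0.3954 = 0.9865.
u' = 0.9865 × 3.00 × 10^8 m/s.

+2.96 × 10^8 m/s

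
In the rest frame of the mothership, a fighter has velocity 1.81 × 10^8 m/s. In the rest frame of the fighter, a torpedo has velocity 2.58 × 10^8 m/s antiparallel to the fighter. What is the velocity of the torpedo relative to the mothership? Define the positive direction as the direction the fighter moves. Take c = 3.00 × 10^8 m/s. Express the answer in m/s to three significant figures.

In units of c (dividing by 3.00 × 10^8 m/s): v = 0.603, u' = -0.860.
u = (u' + v)/(1 + u'v/c²):
u = (-0.860 + 0.603) / (1 + (-0.860)·0.603) = -0.2567/0.4811 = -0.5335
Converting back: u = -0.5335 × 3.00 × 10^8 m/s.

-1.60 × 10^8 m/s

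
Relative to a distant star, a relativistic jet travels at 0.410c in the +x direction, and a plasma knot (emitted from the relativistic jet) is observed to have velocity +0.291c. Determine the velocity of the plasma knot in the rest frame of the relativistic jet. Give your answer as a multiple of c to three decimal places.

Invert the composition law: u' = (u − v)/(1 − uv/c²).
u' = (0.291 − 0.410) / (1 − (0.291)(0.410)) = -0.1190/0.8807 = -0.1351.

-0.135c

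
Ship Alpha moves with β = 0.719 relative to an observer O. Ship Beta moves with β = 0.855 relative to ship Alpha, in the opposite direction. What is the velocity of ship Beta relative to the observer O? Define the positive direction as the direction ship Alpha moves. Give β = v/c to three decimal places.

β = -0.353

With v = 0.719 and u' = -0.855 (in units of c),
u = (u' + v)/(1 + u'v/c²):
u = (-0.855 + 0.719) / (1 + (-0.855)·0.719) = -0.1360/0.3853 = -0.3530
(Galilean addition would give -0.136c.)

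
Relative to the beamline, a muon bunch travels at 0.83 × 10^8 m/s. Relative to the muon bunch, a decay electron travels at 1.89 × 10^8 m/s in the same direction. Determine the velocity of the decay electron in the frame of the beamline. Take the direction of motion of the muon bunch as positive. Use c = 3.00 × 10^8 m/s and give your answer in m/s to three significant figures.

In units of c (dividing by 3.00 × 10^8 m/s): v = 0.277, u' = 0.630.
u = (u' + v)/(1 + u'v/c²):
u = (0.630 + 0.277) / (1 + 0.630·0.277) = 0.9067/1.1743 = 0.7721
(Galilean addition would give +0.907c.)
Converting back: u = 0.7721 × 3.00 × 10^8 m/s.

2.32 × 10^8 m/s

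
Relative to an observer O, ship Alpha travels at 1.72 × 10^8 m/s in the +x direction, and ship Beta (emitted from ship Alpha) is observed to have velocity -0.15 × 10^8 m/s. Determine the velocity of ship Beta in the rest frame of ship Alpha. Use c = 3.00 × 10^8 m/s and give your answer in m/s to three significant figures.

-1.82 × 10^8 m/s

v = 0.573c, u = -0.050c.
Invert the composition law: u' = (u − v)/(1 − uv/c²).
u' = (-0.050 − 0.573) / (1 − (-0.050)(0.573)) = -0.6233/1.0287 = -0.6060.
u' = -0.6060 × 3.00 × 10^8 m/s.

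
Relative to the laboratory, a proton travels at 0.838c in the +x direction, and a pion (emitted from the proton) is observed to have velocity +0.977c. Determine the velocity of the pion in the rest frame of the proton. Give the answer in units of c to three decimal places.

Invert the composition law: u' = (u − v)/(1 − uv/c²).
u' = (0.977 − 0.838) / (1 − (0.977)(0.838)) = 0.1390/0.1813 = 0.7668.

+0.767c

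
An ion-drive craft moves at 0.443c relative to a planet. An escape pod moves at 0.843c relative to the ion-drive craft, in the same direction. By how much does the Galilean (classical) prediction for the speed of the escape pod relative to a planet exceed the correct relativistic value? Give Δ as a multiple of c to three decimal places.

Δ = 0.350c

Galilean: u_cl = 0.843 + 0.443 = 1.2860.
Relativistic: u_rel = (0.843 + 0.443) / (1 + 0.843·0.443) = 1.2860/1.3734 = 0.9363.
Δ = 1.2860 − 0.9363 = 0.3497.
(The classical prediction exceeds c; the relativistic result does not.)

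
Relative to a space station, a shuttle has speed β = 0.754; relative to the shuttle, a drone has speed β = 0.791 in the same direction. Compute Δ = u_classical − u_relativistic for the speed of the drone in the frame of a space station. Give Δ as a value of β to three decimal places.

Galilean: u_cl = 0.791 + 0.754 = 1.5450.
Relativistic: u_rel = (0.791 + 0.754) / (1 + 0.791·0.754) = 1.5450/1.5964 = 0.9678.
Δ = 1.5450 − 0.9678 = 0.5772.
(The classical prediction exceeds c; the relativistic result does not.)

Δ = 0.577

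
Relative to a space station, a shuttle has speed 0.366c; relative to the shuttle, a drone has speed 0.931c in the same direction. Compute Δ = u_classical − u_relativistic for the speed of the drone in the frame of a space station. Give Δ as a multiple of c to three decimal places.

Galilean: u_cl = 0.931 + 0.366 = 1.2970.
Relativistic: u_rel = (0.931 + 0.366) / (1 + 0.931·0.366) = 1.2970/1.3407 = 0.9674.
Δ = 1.2970 − 0.9674 = 0.3296.
(The classical prediction exceeds c; the relativistic result does not.)

Δ = 0.330c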